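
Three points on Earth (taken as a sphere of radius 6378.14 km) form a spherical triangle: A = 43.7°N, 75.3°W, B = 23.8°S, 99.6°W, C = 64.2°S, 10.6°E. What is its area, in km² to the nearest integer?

47623778 km²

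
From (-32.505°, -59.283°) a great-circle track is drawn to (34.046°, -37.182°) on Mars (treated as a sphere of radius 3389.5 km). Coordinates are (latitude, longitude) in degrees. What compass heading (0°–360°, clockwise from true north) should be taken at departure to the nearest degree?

19°

Δλ = 22.101° = 0.3857 rad.
y = sin Δλ · cos φ₂ = (0.3762)(0.8286) = 0.3117
x = cos φ₁ sin φ₂ − sin φ₁ cos φ₂ cos Δλ = (0.8433)(0.5599) − (-0.5374)(0.8286)(0.9265) = 0.8847
θ = atan2(y, x) = 19.41°, so the bearing is 19°.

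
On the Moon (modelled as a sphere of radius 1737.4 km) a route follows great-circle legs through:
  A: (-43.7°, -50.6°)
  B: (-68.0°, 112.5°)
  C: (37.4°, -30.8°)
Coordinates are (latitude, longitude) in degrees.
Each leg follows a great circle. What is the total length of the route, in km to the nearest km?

6394 km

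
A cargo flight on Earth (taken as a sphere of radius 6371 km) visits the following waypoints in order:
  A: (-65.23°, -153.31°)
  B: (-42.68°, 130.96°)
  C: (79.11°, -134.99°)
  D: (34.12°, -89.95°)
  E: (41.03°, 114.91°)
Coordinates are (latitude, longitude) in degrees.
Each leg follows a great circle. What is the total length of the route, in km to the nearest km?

36560 km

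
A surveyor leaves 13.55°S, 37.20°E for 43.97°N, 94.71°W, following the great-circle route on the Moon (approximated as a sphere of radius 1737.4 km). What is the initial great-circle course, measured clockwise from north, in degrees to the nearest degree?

With φ₁ = -0.2365, φ₂ = 0.7674, Δλ = -2.3023 rad, the forward-azimuth formula gives
θ = atan2( sin Δλ cos φ₂ , cos φ₁ sin φ₂ − sin φ₁ cos φ₂ cos Δλ ) = atan2(-0.5356, 0.5623) = -43.61°.
Adding 360° brings this into [0°, 360°): 316°.

316°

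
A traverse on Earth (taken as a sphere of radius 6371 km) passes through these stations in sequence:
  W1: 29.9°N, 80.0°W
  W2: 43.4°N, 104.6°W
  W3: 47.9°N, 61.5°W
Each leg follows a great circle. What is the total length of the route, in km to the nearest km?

5985 km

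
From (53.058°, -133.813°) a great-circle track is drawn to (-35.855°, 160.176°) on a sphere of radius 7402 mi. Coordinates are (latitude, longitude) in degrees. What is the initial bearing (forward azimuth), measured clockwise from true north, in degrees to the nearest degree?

230°

Δλ = -66.011° = -1.1521 rad.
y = sin Δλ · cos φ₂ = (-0.9136)(0.8105) = -0.7405
x = cos φ₁ sin φ₂ − sin φ₁ cos φ₂ cos Δλ = (0.6010)(-0.5857) − (0.7992)(0.8105)(0.4066) = -0.6154
θ = atan2(y, x) = -129.73°; adding 360° gives 230°.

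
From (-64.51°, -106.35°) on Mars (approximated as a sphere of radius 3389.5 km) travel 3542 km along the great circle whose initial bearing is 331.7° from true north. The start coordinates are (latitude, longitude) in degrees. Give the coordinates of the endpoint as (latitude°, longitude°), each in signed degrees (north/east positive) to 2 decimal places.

-7.20°, -130.76°

Angular distance δ = d/R = 3542/3389.5 = 1.04499 rad; initial bearing θ = 5.7893 rad.
sin φ₂ = sin φ₁ cos δ + cos φ₁ sin δ cos θ = (-0.9027)(0.5019) + (0.4304)(0.8649)(0.8805) = -0.1253, so φ₂ = -7.20°.
Δλ = atan2(sin θ sin δ cos φ₁, cos δ − sin φ₁ sin φ₂) = atan2(-0.1765, 0.3888) = -24.413°.
λ₂ = -106.350° − 24.413° = -130.76°.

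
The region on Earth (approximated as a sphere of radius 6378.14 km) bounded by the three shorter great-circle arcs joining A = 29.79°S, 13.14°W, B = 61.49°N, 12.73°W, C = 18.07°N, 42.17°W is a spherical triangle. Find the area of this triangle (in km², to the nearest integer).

16801796 km²

Side lengths (central angles): a = 0.8396, b = 0.9676, c = 1.5931 rad; semiperimeter s = 1.7002.
By l'Huilier's theorem, tan(E/4) = √[tan(s/2) tan((s−a)/2) tan((s−b)/2) tan((s−c)/2)], giving spherical excess E = 0.4130 rad.
Area = E·R² = 0.4130 × (6378.14)² ≈ 16801796 km².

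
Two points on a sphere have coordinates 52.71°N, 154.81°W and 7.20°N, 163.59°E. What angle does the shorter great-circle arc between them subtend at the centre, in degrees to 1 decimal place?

56.7°

Let φ₁ = 0.9200 rad, φ₂ = 0.1257 rad, and Δλ = -0.7261 rad.
cos c = sin φ₁ sin φ₂ + cos φ₁ cos φ₂ cos Δλ = (0.7956)(0.1253) + (0.6058)(0.9921)(0.7478) = 0.54919,
so c = arccos(0.54919) = 0.98940 rad.
So the angular separation is 56.7°.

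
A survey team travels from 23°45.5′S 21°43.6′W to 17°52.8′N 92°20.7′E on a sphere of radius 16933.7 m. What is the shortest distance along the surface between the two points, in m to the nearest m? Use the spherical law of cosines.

35058 m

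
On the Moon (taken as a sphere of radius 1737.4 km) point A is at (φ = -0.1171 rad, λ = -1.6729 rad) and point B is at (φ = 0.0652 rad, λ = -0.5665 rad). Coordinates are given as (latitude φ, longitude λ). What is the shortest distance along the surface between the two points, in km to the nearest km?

1945 km

Let φ₁ = -0.1171 rad, φ₂ = 0.0652 rad, and Δλ = 1.1064 rad.
cos c = sin φ₁ sin φ₂ + cos φ₁ cos φ₂ cos Δλ = (-0.1168)(0.0652) + (0.9932)(0.9979)(0.4479) = 0.43626,
so c = arccos(0.43626) = 1.11936 rad.
Distance = R·c = 1737.4 × 1.1194 ≈ 1945 km.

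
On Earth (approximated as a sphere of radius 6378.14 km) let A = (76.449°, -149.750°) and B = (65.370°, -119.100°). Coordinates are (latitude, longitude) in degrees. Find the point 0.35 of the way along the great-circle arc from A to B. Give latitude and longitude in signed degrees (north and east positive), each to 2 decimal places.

Central angle δ = 0.2548 rad. Interpolating on the sphere with fraction f = 0.35:
P = [sin((1−f)δ)·A + sin(fδ)·B] / sin δ = 0.6541·A + 0.3533·B in Cartesian coordinates,
giving P = (-0.2040, -0.2059, 0.9571), i.e. latitude 73.15°, longitude -134.74°.

73.15°, -134.74°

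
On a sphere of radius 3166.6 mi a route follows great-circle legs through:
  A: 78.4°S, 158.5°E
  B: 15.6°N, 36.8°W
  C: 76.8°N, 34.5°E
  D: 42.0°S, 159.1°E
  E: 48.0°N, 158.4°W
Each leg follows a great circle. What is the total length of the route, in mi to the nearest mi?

23392 mi

Leg A→B: central angle 2.0378 rad, distance 6453.0 mi.
Leg B→C: central angle 1.2320 rad, distance 3901.3 mi.
Leg C→D: central angle 2.4156 rad, distance 7649.1 mi.
Leg D→E: central angle 1.7018 rad, distance 5389.0 mi.
Total: 6453.0 + 3901.3 + 7649.1 + 5389.0 ≈ 23392 mi.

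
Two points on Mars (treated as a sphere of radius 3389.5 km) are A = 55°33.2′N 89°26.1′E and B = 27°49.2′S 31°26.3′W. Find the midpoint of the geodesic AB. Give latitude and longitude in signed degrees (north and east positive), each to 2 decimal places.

25.01°, 7.81°

Central angle δ = 2.2673 rad. Interpolating on the sphere with fraction f = 0.5:
P = [sin((1−f)δ)·A + sin(fδ)·B] / sin δ = 1.1811·A + 1.1811·B in Cartesian coordinates,
giving P = (0.8978, 0.1232, 0.4228), i.e. latitude 25.01°, longitude 7.81°.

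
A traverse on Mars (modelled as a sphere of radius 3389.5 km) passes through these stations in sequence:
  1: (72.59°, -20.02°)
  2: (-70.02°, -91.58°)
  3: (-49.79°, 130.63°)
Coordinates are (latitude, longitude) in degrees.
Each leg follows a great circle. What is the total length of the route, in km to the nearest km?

Leg 1→2: central angle 2.6148 rad, distance 8862.8 km.
Leg 2→3: central angle 0.9832 rad, distance 3332.7 km.
Total: 8862.8 + 3332.7 ≈ 12196 km.

12196 km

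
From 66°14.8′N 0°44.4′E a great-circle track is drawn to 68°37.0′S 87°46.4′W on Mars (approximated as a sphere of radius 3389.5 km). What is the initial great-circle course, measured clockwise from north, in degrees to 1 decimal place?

With φ₁ = 1.1562, φ₂ = -1.1976, Δλ = -1.5448 rad, the forward-azimuth formula gives
θ = atan2( sin Δλ cos φ₂ , cos φ₁ sin φ₂ − sin φ₁ cos φ₂ cos Δλ ) = atan2(-0.3645, -0.3837) = -136.47°.
Adding 360° brings this into [0°, 360°): 223.5°.

223.5°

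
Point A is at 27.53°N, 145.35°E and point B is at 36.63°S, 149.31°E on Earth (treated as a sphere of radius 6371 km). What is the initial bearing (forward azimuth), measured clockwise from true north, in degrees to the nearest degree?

176°

Δλ = 3.960° = 0.0691 rad.
y = sin Δλ · cos φ₂ = (0.0691)(0.8025) = 0.0554
x = cos φ₁ sin φ₂ − sin φ₁ cos φ₂ cos Δλ = (0.8868)(-0.5966) − (0.4622)(0.8025)(0.9976) = -0.8991
θ = atan2(y, x) = 176.47°, so the bearing is 176°.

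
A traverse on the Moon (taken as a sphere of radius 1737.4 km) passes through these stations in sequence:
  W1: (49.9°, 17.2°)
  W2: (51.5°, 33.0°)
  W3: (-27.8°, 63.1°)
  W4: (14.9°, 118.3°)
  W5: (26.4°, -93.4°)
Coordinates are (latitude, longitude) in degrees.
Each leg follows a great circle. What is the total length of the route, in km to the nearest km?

8812 km

Leg W1→W2: central angle 0.1765 rad, distance 306.7 km.
Leg W2→W3: central angle 1.4592 rad, distance 2535.1 km.
Leg W3→W4: central angle 1.1940 rad, distance 2074.5 km.
Leg W4→W5: central angle 2.2423 rad, distance 3895.7 km.
Total: 306.7 + 2535.1 + 2074.5 + 3895.7 ≈ 8812 km.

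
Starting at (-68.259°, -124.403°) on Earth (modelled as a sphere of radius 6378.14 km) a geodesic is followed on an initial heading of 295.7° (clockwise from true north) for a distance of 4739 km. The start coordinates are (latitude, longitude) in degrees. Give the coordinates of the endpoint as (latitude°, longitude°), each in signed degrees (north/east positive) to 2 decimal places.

-35.13°, -172.59°

Angular distance δ = d/R = 4739/6378.14 = 0.74301 rad; initial bearing θ = 5.1609 rad.
sin φ₂ = sin φ₁ cos δ + cos φ₁ sin δ cos θ = (-0.9289)(0.7364) + (0.3704)(0.6765)(0.4337) = -0.5754, so φ₂ = -35.13°.
Δλ = atan2(sin θ sin δ cos φ₁, cos δ − sin φ₁ sin φ₂) = atan2(-0.2258, 0.2020) = -48.186°.
λ₂ = -124.403° − 48.186° = -172.59°.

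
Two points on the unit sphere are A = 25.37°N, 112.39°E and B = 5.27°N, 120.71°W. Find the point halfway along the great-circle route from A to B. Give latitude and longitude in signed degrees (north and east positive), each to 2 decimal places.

The central angle between A and B is δ = 2.0954 rad.
With f = 0.5, the slerp weights are sin((1−f)δ)/sin δ = 1.0009 and sin(fδ)/sin δ = 1.0009.
Weighted sum of the unit vectors: (1.0009)·(-0.3442,0.8354,0.4285) + (1.0009)·(-0.5085,-0.8561,0.0918) = (-0.8534, -0.0207, 0.5208).
Converting back: φ = atan2(z, √(x²+y²)) = 31.38°, λ = atan2(y, x) = -178.61°.

31.38°, -178.61°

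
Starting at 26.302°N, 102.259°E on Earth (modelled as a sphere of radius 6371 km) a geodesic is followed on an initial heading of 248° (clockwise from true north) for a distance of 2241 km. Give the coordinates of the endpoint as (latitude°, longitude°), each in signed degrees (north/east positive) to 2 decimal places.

17.47°, 82.69°

Angular distance δ = d/R = 2241/6371 = 0.35175 rad; initial bearing θ = 4.3284 rad.
sin φ₂ = sin φ₁ cos δ + cos φ₁ sin δ cos θ = (0.4431)(0.9388) + (0.8965)(0.3445)(-0.3746) = 0.3003, so φ₂ = 17.47°.
Δλ = atan2(sin θ sin δ cos φ₁, cos δ − sin φ₁ sin φ₂) = atan2(-0.2864, 0.8057) = -19.567°.
λ₂ = 102.259° − 19.567° = 82.69°.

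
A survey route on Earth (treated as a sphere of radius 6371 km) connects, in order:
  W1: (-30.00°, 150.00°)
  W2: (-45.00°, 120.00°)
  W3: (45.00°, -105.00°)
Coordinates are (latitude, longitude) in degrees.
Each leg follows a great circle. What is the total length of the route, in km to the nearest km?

Leg W1→W2: central angle 0.4867 rad, distance 3100.7 km.
Leg W2→W3: central angle 2.5936 rad, distance 16523.6 km.
Total: 3100.7 + 16523.6 ≈ 19624 km.

19624 km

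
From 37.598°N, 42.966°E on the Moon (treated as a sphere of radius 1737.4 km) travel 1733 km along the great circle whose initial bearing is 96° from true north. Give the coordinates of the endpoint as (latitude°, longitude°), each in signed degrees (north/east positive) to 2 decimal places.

15.15°, 102.92°

Angular distance δ = d/R = 1733/1737.4 = 0.99747 rad; initial bearing θ = 1.6755 rad.
sin φ₂ = sin φ₁ cos δ + cos φ₁ sin δ cos θ = (0.6101)(0.5424) + (0.7923)(0.8401)(-0.1045) = 0.2614, so φ₂ = 15.15°.
Δλ = atan2(sin θ sin δ cos φ₁, cos δ − sin φ₁ sin φ₂) = atan2(0.6620, 0.3830) = 59.950°.
λ₂ = 42.966° + 59.950° = 102.92°.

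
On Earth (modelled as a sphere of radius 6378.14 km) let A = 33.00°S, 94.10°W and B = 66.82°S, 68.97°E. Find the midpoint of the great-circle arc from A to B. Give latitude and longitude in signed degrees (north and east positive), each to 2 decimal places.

Central angle δ = 1.3849 rad. Interpolating on the sphere with fraction f = 0.5:
P = [sin((1−f)δ)·A + sin(fδ)·B] / sin δ = 0.6496·A + 0.6496·B in Cartesian coordinates,
giving P = (0.0528, -0.3047, -0.9510), i.e. latitude -71.98°, longitude -80.17°.

-71.98°, -80.17°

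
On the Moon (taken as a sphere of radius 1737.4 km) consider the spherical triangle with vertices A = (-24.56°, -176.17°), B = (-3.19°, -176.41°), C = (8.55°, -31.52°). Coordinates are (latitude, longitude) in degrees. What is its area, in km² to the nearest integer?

3476021 km²

Side lengths (central angles): a = 2.5252, b = 2.4904, c = 0.3730 rad; semiperimeter s = 2.6943.
By l'Huilier's theorem, tan(E/4) = √[tan(s/2) tan((s−a)/2) tan((s−b)/2) tan((s−c)/2)], giving spherical excess E = 1.1516 rad.
Area = E·R² = 1.1516 × (1737.4)² ≈ 3476021 km².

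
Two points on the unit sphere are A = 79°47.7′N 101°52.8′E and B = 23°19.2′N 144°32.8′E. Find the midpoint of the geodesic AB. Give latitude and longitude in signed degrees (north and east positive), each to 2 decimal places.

52.59°, 138.01°

The central angle between A and B is δ = 1.0365 rad.
With f = 0.5, the slerp weights are sin((1−f)δ)/sin δ = 0.5756 and sin(fδ)/sin δ = 0.5756.
Weighted sum of the unit vectors: (0.5756)·(-0.0365,0.1734,0.9842) + (0.5756)·(-0.7480,0.5327,0.3959) = (-0.4516, 0.4064, 0.7943).
Converting back: φ = atan2(z, √(x²+y²)) = 52.59°, λ = atan2(y, x) = 138.01°.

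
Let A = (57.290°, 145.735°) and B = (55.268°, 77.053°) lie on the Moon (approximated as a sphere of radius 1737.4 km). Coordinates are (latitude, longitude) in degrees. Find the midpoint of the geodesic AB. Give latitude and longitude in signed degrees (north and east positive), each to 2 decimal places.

Central angle δ = 0.6378 rad. Interpolating on the sphere with fraction f = 0.5:
P = [sin((1−f)δ)·A + sin(fδ)·B] / sin δ = 0.5265·A + 0.5265·B in Cartesian coordinates,
giving P = (-0.1679, 0.4526, 0.8758), i.e. latitude 61.14°, longitude 110.36°.

61.14°, 110.36°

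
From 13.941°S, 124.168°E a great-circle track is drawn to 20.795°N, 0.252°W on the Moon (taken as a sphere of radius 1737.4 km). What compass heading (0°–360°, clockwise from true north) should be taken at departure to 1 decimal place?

285.7°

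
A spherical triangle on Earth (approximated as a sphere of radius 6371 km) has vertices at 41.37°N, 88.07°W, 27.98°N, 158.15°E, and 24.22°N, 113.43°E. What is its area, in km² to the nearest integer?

27380189 km²

Side lengths (central angles): a = 0.7002, b = 1.9451, c = 1.5279 rad; semiperimeter s = 2.0866.
By l'Huilier's theorem, tan(E/4) = √[tan(s/2) tan((s−a)/2) tan((s−b)/2) tan((s−c)/2)], giving spherical excess E = 0.6746 rad.
Area = E·R² = 0.6746 × (6371)² ≈ 27380189 km².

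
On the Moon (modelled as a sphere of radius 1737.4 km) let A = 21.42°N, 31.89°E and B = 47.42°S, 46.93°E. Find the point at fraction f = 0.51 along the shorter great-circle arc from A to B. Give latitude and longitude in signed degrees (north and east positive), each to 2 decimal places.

-13.80°, 38.34°

Central angle δ = 1.2245 rad. Interpolating on the sphere with fraction f = 0.51:
P = [sin((1−f)δ)·A + sin(fδ)·B] / sin δ = 0.6003·A + 0.6216·B in Cartesian coordinates,
giving P = (0.7617, 0.6025, -0.2385), i.e. latitude -13.80°, longitude 38.34°.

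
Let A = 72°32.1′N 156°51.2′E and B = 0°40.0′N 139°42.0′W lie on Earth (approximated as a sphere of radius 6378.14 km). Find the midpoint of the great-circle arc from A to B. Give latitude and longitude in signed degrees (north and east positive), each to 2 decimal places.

39.64°, -153.02°

Central angle δ = 1.4250 rad. Interpolating on the sphere with fraction f = 0.5:
P = [sin((1−f)δ)·A + sin(fδ)·B] / sin δ = 0.6607·A + 0.6607·B in Cartesian coordinates,
giving P = (-0.6862, -0.3494, 0.6380), i.e. latitude 39.64°, longitude -153.02°.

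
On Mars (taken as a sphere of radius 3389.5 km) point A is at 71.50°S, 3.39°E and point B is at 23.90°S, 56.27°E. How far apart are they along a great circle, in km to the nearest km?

3313 km

In radians: φ₁ = -1.2479, φ₂ = -0.4171, Δλ = 52.880° = 0.9229 rad.
cos c = sin φ₁ sin φ₂ + cos φ₁ cos φ₂ cos Δλ = (-0.9483)(-0.4051) + (0.3173)(0.9143)(0.6035) = 0.55927,
so c = arccos(0.55927) = 0.97729 rad.
Distance = R·c = 3389.5 × 0.9773 ≈ 3313 km.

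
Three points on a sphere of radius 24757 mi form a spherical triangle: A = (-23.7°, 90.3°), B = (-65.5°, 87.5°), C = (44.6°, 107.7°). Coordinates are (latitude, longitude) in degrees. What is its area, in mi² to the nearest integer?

87641664 mi²

Side lengths (central angles): a = 1.9410, b = 1.2240, c = 0.7302 rad; semiperimeter s = 1.9476.
By l'Huilier's theorem, tan(E/4) = √[tan(s/2) tan((s−a)/2) tan((s−b)/2) tan((s−c)/2)], giving spherical excess E = 0.1430 rad.
Area = E·R² = 0.1430 × (24757)² ≈ 87641664 mi².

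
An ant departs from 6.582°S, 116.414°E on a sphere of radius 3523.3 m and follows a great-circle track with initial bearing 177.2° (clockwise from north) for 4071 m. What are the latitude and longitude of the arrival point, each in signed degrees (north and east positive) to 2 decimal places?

-72.58°, 125.00°

Angular distance δ = d/R = 4071/3523.3 = 1.15545 rad; initial bearing θ = 3.0927 rad.
sin φ₂ = sin φ₁ cos δ + cos φ₁ sin δ cos θ = (-0.1146)(0.4035) + (0.9934)(0.9150)(-0.9988) = -0.9541, so φ₂ = -72.58°.
Δλ = atan2(sin θ sin δ cos φ₁, cos δ − sin φ₁ sin φ₂) = atan2(0.0444, 0.2941) = 8.584°.
λ₂ = 116.414° + 8.584° = 125.00°.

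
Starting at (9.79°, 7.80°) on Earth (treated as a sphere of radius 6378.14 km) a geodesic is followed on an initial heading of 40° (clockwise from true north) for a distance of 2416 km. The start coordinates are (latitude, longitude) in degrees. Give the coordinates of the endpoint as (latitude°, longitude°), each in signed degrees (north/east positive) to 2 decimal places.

Angular distance δ = d/R = 2416/6378.14 = 0.37879 rad; initial bearing θ = 0.6981 rad.
sin φ₂ = sin φ₁ cos δ + cos φ₁ sin δ cos θ = (0.1700)(0.9291) + (0.9854)(0.3698)(0.7660) = 0.4371, so φ₂ = 25.92°.
Δλ = atan2(sin θ sin δ cos φ₁, cos δ − sin φ₁ sin φ₂) = atan2(0.2342, 0.8548) = 15.325°.
λ₂ = 7.800° + 15.325° = 23.12°.

25.92°, 23.12°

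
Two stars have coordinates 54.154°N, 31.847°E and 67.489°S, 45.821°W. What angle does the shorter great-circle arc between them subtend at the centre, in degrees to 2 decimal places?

134.50°

With latitudes φ₁ = 54.154°, φ₂ = -67.489° and longitude difference Δλ = -77.668°:
Haversine: a = sin²(Δφ/2) + cos φ₁ cos φ₂ sin²(Δλ/2) = 0.7623 + (0.5856)(0.3829)(0.3932) = 0.85047.
Central angle c = 2·arcsin(√a) = 2.34752 rad.
So the angular separation is 134.50°.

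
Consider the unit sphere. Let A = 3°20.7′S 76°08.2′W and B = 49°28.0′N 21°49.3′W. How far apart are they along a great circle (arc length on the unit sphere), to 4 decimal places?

1.2301

With latitudes φ₁ = -3.345°, φ₂ = 49.467° and longitude difference Δλ = 54.315°:
Haversine: a = sin²(Δφ/2) + cos φ₁ cos φ₂ sin²(Δλ/2) = 0.1978 + (0.9983)(0.6499)(0.2083) = 0.33295.
Central angle c = 2·arcsin(√a) = 1.23014 rad.
On the unit sphere the arc length equals the central angle: 1.2301.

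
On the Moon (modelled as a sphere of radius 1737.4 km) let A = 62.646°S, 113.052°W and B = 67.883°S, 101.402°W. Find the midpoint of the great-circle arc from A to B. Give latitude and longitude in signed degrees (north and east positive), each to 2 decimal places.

-65.38°, -107.81°

Central angle δ = 0.1245 rad. Interpolating on the sphere with fraction f = 0.5:
P = [sin((1−f)δ)·A + sin(fδ)·B] / sin δ = 0.5010·A + 0.5010·B in Cartesian coordinates,
giving P = (-0.1274, -0.3967, -0.9091), i.e. latitude -65.38°, longitude -107.81°.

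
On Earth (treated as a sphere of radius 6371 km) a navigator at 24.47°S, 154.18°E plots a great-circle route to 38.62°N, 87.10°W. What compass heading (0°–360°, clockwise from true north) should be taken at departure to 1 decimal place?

58.9°

With φ₁ = -0.4271, φ₂ = 0.6740, Δλ = 2.0721 rad, the forward-azimuth formula gives
θ = atan2( sin Δλ cos φ₂ , cos φ₁ sin φ₂ − sin φ₁ cos φ₂ cos Δλ ) = atan2(0.6852, 0.4126) = 58.95°.
So the initial bearing is 58.9°.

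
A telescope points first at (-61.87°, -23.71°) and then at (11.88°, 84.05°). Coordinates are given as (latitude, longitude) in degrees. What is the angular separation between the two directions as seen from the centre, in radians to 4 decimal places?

In radians: φ₁ = -1.0798, φ₂ = 0.2073, Δλ = 107.760° = 1.8808 rad.
cos c = sin φ₁ sin φ₂ + cos φ₁ cos φ₂ cos Δλ = (-0.8819)(0.2059) + (0.4715)(0.9786)(-0.3050) = -0.32228,
so c = arccos(-0.32228) = 1.89893 rad.
So the angular separation is 1.8989 rad.

1.8989 rad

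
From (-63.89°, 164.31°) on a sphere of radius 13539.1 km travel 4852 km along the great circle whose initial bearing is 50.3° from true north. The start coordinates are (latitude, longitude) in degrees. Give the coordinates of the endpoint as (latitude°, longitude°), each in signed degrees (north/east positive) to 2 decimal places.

-47.93°, -171.94°

Angular distance δ = d/R = 4852/13539.1 = 0.35837 rad; initial bearing θ = 0.8779 rad.
sin φ₂ = sin φ₁ cos δ + cos φ₁ sin δ cos θ = (-0.8980)(0.9365) + (0.4401)(0.3507)(0.6388) = -0.7423, so φ₂ = -47.93°.
Δλ = atan2(sin θ sin δ cos φ₁, cos δ − sin φ₁ sin φ₂) = atan2(0.1188, 0.2699) = 23.750°.
λ₂ = 164.310° + 23.750° = 188.06° → -171.94° after wrapping to (−180°, 180°].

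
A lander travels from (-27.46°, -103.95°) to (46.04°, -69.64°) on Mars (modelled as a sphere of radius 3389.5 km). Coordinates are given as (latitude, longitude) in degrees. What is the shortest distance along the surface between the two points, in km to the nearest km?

With latitudes φ₁ = -27.460°, φ₂ = 46.040° and longitude difference Δλ = 34.310°:
cos c = sin φ₁ sin φ₂ + cos φ₁ cos φ₂ cos Δλ = (-0.4611)(0.7198) + (0.8873)(0.6942)(0.8260) = 0.17684,
so c = arccos(0.17684) = 1.39302 rad.
Distance = R·c = 3389.5 × 1.3930 ≈ 4722 km.

4722 km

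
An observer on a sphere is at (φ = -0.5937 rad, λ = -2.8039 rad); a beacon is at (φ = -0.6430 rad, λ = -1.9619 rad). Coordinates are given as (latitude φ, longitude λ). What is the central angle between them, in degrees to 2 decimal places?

38.99°

Let φ₁ = -0.5937 rad, φ₂ = -0.6430 rad, and Δλ = 0.8420 rad.
Haversine: a = sin²(Δφ/2) + cos φ₁ cos φ₂ sin²(Δλ/2) = 0.0006 + (0.8289)(0.8003)(0.1670) = 0.11140.
Central angle c = 2·arcsin(√a) = 0.68058 rad.
So the angular separation is 38.99°.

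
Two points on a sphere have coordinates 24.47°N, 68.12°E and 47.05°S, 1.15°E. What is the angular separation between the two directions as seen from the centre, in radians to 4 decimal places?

1.6314 rad

With latitudes φ₁ = 24.470°, φ₂ = -47.050° and longitude difference Δλ = -66.970°:
cos c = sin φ₁ sin φ₂ + cos φ₁ cos φ₂ cos Δλ = (0.4142)(-0.7319) + (0.9102)(0.6814)(0.3912) = -0.06057,
so c = arccos(-0.06057) = 1.63140 rad.
So the angular separation is 1.6314 rad.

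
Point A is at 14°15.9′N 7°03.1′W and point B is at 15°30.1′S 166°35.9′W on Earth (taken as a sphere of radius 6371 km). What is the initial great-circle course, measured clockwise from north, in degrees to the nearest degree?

264°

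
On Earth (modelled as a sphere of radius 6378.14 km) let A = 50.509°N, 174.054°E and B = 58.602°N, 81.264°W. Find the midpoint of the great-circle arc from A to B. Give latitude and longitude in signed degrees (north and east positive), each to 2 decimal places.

66.32°, -140.94°

Central angle δ = 0.9585 rad. Interpolating on the sphere with fraction f = 0.5:
P = [sin((1−f)δ)·A + sin(fδ)·B] / sin δ = 0.5635·A + 0.5635·B in Cartesian coordinates,
giving P = (-0.3118, -0.2530, 0.9158), i.e. latitude 66.32°, longitude -140.94°.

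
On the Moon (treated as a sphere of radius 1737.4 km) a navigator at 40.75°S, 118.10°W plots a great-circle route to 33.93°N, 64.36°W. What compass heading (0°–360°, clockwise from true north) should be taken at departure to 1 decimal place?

42.0°

With φ₁ = -0.7112, φ₂ = 0.5922, Δλ = 0.9379 rad, the forward-azimuth formula gives
θ = atan2( sin Δλ cos φ₂ , cos φ₁ sin φ₂ − sin φ₁ cos φ₂ cos Δλ ) = atan2(0.6690, 0.7432) = 41.99°.
So the initial bearing is 42.0°.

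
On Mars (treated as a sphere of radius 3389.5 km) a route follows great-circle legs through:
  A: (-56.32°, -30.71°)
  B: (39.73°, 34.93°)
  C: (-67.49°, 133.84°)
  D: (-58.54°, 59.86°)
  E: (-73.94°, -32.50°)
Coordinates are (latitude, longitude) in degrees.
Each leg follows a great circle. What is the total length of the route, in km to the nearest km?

18245 km

Leg A→B: central angle 1.9347 rad, distance 6557.8 km.
Leg B→C: central angle 2.2602 rad, distance 7660.9 km.
Leg C→D: central angle 0.5677 rad, distance 1924.1 km.
Leg D→E: central angle 0.6202 rad, distance 2102.1 km.
Total: 6557.8 + 7660.9 + 1924.1 + 2102.1 ≈ 18245 km.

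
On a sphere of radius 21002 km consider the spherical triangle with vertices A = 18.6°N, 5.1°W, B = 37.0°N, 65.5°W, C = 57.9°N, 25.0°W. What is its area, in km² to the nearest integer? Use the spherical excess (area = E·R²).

102418403 km²

Side lengths (central angles): a = 0.5872, b = 0.7321, c = 0.9694 rad; semiperimeter s = 1.1443.
By l'Huilier's theorem, tan(E/4) = √[tan(s/2) tan((s−a)/2) tan((s−b)/2) tan((s−c)/2)], giving spherical excess E = 0.2322 rad.
Area = E·R² = 0.2322 × (21002)² ≈ 102418403 km².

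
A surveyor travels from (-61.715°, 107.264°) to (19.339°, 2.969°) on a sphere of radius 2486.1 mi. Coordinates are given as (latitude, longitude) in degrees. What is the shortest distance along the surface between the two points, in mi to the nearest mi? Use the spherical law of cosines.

4934 mi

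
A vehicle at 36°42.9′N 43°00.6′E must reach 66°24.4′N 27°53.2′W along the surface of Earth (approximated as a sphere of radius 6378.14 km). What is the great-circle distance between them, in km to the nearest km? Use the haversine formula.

In radians: φ₁ = 0.6408, φ₂ = 1.1590, Δλ = -70.897° = -1.2374 rad.
Haversine: a = sin²(Δφ/2) + cos φ₁ cos φ₂ sin²(Δλ/2) = 0.0656 + (0.8016)(0.4002)(0.3364) = 0.17357.
Central angle c = 2·arcsin(√a) = 0.85944 rad.
Distance = R·c = 6378.14 × 0.8594 ≈ 5482 km.

5482 km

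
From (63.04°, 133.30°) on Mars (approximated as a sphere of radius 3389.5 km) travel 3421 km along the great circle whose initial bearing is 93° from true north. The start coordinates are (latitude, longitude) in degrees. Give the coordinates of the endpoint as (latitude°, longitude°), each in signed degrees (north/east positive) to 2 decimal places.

Angular distance δ = d/R = 3421/3389.5 = 1.00929 rad; initial bearing θ = 1.6232 rad.
sin φ₂ = sin φ₁ cos δ + cos φ₁ sin δ cos θ = (0.8913)(0.5325) + (0.4534)(0.8465)(-0.0523) = 0.4545, so φ₂ = 27.03°.
Δλ = atan2(sin θ sin δ cos φ₁, cos δ − sin φ₁ sin φ₂) = atan2(0.3832, 0.1273) = 71.619°.
λ₂ = 133.300° + 71.619° = 204.92° → -155.08° after wrapping to (−180°, 180°].

27.03°, -155.08°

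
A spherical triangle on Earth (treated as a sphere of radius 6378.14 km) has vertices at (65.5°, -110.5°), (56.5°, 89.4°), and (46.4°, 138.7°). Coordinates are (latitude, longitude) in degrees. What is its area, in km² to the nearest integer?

11740053 km²

Side lengths (central angles): a = 0.5508, b = 0.9795, c = 0.9961 rad; semiperimeter s = 1.2632.
By l'Huilier's theorem, tan(E/4) = √[tan(s/2) tan((s−a)/2) tan((s−b)/2) tan((s−c)/2)], giving spherical excess E = 0.2886 rad.
Area = E·R² = 0.2886 × (6378.14)² ≈ 11740053 km².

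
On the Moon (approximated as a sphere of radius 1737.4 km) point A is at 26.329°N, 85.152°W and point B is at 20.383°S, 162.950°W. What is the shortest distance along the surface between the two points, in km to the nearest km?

2689 km

Let φ₁ = 0.4595 rad, φ₂ = -0.3558 rad, and Δλ = -1.3578 rad.
cos c = sin φ₁ sin φ₂ + cos φ₁ cos φ₂ cos Δλ = (0.4435)(-0.3483) + (0.8963)(0.9374)(0.2114) = 0.02309,
so c = arccos(0.02309) = 1.54770 rad.
Distance = R·c = 1737.4 × 1.5477 ≈ 2689 km.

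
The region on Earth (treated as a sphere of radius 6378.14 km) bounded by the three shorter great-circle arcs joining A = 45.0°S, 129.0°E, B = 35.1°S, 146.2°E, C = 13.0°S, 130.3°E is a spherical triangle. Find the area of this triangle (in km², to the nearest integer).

2743865 km²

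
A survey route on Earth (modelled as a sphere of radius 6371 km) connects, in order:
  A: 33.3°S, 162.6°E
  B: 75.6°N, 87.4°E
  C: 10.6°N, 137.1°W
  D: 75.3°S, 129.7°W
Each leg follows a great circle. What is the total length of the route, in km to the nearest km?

Leg A→B: central angle 2.0699 rad, distance 13187.6 km.
Leg B→C: central angle 1.5670 rad, distance 9983.2 km.
Leg C→D: central angle 1.5013 rad, distance 9564.9 km.
Total: 13187.6 + 9983.2 + 9564.9 ≈ 32736 km.

32736 km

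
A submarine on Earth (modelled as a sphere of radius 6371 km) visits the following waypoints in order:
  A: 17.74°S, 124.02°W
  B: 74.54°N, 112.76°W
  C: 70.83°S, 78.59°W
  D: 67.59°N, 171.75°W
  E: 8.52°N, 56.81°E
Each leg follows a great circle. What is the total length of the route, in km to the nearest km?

Leg A→B: central angle 1.6155 rad, distance 10292.2 km.
Leg B→C: central angle 2.5643 rad, distance 16337.2 km.
Leg C→D: central angle 2.6469 rad, distance 16863.4 km.
Leg D→E: central angle 1.6836 rad, distance 10726.2 km.
Total: 10292.2 + 16337.2 + 16863.4 + 10726.2 ≈ 54219 km.

54219 km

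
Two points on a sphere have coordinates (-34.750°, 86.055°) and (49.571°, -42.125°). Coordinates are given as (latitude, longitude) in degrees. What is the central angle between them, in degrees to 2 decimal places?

In radians: φ₁ = -0.6065, φ₂ = 0.8652, Δλ = -128.180° = -2.2372 rad.
Haversine: a = sin²(Δφ/2) + cos φ₁ cos φ₂ sin²(Δλ/2) = 0.4505 + (0.8216)(0.6485)(0.8091) = 0.88163.
Central angle c = 2·arcsin(√a) = 2.43913 rad.
So the angular separation is 139.75°.

139.75°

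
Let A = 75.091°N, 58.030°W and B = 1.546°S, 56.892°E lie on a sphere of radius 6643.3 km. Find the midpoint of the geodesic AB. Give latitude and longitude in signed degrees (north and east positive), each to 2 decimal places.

45.56°, 42.22°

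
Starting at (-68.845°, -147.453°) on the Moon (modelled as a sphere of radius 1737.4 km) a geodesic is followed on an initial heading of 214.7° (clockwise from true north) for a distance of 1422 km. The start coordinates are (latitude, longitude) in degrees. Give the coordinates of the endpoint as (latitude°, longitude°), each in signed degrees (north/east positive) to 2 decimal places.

Angular distance δ = d/R = 1422/1737.4 = 0.81846 rad; initial bearing θ = 3.7472 rad.
sin φ₂ = sin φ₁ cos δ + cos φ₁ sin δ cos θ = (-0.9326)(0.6833) + (0.3609)(0.7301)(-0.8221) = -0.8539, so φ₂ = -58.64°.
Δλ = atan2(sin θ sin δ cos φ₁, cos δ − sin φ₁ sin φ₂) = atan2(-0.1500, -0.1130) = -126.998°.
λ₂ = -147.453° − 126.998° = -274.45° → 85.55° after wrapping to (−180°, 180°].

-58.64°, 85.55°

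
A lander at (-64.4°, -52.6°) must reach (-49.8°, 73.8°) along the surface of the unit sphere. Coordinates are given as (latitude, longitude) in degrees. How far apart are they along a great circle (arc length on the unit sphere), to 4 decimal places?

With latitudes φ₁ = -64.400°, φ₂ = -49.800° and longitude difference Δλ = 126.400°:
cos c = sin φ₁ sin φ₂ + cos φ₁ cos φ₂ cos Δλ = (-0.9018)(-0.7638) + (0.4321)(0.6455)(-0.5934) = 0.52332,
so c = arccos(0.52332) = 1.02006 rad.
On the unit sphere the arc length equals the central angle: 1.0201.

1.0201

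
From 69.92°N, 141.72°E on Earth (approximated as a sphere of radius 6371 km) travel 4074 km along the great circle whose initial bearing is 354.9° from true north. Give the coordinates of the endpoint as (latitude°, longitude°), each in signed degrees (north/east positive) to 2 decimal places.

Angular distance δ = d/R = 4074/6371 = 0.63946 rad; initial bearing θ = 6.1942 rad.
sin φ₂ = sin φ₁ cos δ + cos φ₁ sin δ cos θ = (0.9392)(0.8024) + (0.3433)(0.5968)(0.9960) = 0.9577, so φ₂ = 73.28°.
Δλ = atan2(sin θ sin δ cos φ₁, cos δ − sin φ₁ sin φ₂) = atan2(-0.0182, -0.0971) = -169.375°.
λ₂ = 141.720° − 169.375° = -27.65°.

73.28°, -27.65°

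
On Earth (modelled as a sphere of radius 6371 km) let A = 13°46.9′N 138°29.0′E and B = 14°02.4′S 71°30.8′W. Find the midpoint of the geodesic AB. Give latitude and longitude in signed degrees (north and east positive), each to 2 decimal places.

Central angle δ = 2.6337 rad. Interpolating on the sphere with fraction f = 0.5:
P = [sin((1−f)δ)·A + sin(fδ)·B] / sin δ = 1.9904·A + 1.9904·B in Cartesian coordinates,
giving P = (-0.8351, -0.5500, -0.0087), i.e. latitude -0.50°, longitude -146.63°.

-0.50°, -146.63°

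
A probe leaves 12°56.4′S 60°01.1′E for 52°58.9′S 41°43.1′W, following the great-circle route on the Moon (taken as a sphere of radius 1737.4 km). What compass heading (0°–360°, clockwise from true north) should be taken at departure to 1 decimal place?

216.2°

With φ₁ = -0.2258, φ₂ = -0.9247, Δλ = -1.7756 rad, the forward-azimuth formula gives
θ = atan2( sin Δλ cos φ₂ , cos φ₁ sin φ₂ − sin φ₁ cos φ₂ cos Δλ ) = atan2(-0.5895, -0.8056) = -143.81°.
Adding 360° brings this into [0°, 360°): 216.2°.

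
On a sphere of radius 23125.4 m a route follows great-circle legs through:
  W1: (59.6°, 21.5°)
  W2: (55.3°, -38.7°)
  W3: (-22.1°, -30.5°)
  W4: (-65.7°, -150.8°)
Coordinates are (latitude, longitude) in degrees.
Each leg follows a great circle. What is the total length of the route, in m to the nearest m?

Leg W1→W2: central angle 0.5505 rad, distance 12730.0 m.
Leg W2→W3: central angle 1.3564 rad, distance 31367.5 m.
Leg W3→W4: central angle 1.4197 rad, distance 32831.0 m.
Total: 12730.0 + 31367.5 + 32831.0 ≈ 76928 m.

76928 m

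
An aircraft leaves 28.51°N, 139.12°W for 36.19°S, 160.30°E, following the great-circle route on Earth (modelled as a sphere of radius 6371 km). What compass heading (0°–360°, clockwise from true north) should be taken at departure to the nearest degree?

Δλ = -60.580° = -1.0573 rad.
y = sin Δλ · cos φ₂ = (-0.8710)(0.8071) = -0.7030
x = cos φ₁ sin φ₂ − sin φ₁ cos φ₂ cos Δλ = (0.8787)(-0.5905) − (0.4773)(0.8071)(0.4912) = -0.7081
θ = atan2(y, x) = -135.21°; adding 360° gives 225°.

225°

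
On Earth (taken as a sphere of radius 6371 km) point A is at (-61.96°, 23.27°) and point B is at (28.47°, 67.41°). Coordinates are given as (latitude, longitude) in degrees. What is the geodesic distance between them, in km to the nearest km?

With latitudes φ₁ = -61.960°, φ₂ = 28.470° and longitude difference Δλ = 44.140°:
Haversine: a = sin²(Δφ/2) + cos φ₁ cos φ₂ sin²(Δλ/2) = 0.5038 + (0.4701)(0.8791)(0.1412) = 0.56209.
Central angle c = 2·arcsin(√a) = 1.69530 rad.
Distance = R·c = 6371 × 1.6953 ≈ 10801 km.

10801 km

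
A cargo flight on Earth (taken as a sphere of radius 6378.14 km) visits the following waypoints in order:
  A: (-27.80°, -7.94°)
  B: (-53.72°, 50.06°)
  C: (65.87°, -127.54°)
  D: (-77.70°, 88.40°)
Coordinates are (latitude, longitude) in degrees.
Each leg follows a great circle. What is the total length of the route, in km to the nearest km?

42434 km

Leg A→B: central angle 0.8588 rad, distance 5477.5 km.
Leg B→C: central angle 2.9285 rad, distance 18678.6 km.
Leg C→D: central angle 2.8657 rad, distance 18277.8 km.
Total: 5477.5 + 18678.6 + 18277.8 ≈ 42434 km.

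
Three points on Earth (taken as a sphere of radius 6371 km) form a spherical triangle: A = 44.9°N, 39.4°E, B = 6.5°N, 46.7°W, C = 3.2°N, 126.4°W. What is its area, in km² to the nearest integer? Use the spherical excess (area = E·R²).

66313869 km²

Side lengths (central angles): a = 1.3861, b = 2.2734, c = 1.4427 rad; semiperimeter s = 2.5511.
By l'Huilier's theorem, tan(E/4) = √[tan(s/2) tan((s−a)/2) tan((s−b)/2) tan((s−c)/2)], giving spherical excess E = 1.6338 rad.
Area = E·R² = 1.6338 × (6371)² ≈ 66313869 km².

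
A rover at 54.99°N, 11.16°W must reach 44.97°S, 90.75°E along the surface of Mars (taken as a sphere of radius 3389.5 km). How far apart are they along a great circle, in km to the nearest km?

In radians: φ₁ = 0.9598, φ₂ = -0.7849, Δλ = 101.910° = 1.7787 rad.
Haversine: a = sin²(Δφ/2) + cos φ₁ cos φ₂ sin²(Δλ/2) = 0.5865 + (0.5737)(0.7075)(0.6032) = 0.83131.
Central angle c = 2·arcsin(√a) = 2.29511 rad.
Distance = R·c = 3389.5 × 2.2951 ≈ 7779 km.

7779 km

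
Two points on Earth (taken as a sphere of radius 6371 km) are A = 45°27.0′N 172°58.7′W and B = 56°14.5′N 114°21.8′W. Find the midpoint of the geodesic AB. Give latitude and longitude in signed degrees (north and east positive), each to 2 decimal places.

54.57°, -147.40°

Central angle δ = 0.6510 rad. Interpolating on the sphere with fraction f = 0.5:
P = [sin((1−f)δ)·A + sin(fδ)·B] / sin δ = 0.5277·A + 0.5277·B in Cartesian coordinates,
giving P = (-0.4884, -0.3124, 0.8148), i.e. latitude 54.57°, longitude -147.40°.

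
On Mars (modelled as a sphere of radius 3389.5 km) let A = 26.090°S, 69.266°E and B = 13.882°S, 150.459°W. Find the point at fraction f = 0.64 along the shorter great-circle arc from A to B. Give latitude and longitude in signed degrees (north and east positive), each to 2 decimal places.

-41.42°, 168.73°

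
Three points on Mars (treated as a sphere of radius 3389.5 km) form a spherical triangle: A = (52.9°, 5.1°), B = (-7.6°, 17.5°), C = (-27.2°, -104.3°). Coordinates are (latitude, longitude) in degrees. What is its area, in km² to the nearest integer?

Side lengths (central angles): a = 1.9868, b = 2.1445, c = 1.0719 rad; semiperimeter s = 2.6016.
By l'Huilier's theorem, tan(E/4) = √[tan(s/2) tan((s−a)/2) tan((s−b)/2) tan((s−c)/2)], giving spherical excess E = 1.8739 rad.
Area = E·R² = 1.8739 × (3389.5)² ≈ 21528653 km².

21528653 km²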